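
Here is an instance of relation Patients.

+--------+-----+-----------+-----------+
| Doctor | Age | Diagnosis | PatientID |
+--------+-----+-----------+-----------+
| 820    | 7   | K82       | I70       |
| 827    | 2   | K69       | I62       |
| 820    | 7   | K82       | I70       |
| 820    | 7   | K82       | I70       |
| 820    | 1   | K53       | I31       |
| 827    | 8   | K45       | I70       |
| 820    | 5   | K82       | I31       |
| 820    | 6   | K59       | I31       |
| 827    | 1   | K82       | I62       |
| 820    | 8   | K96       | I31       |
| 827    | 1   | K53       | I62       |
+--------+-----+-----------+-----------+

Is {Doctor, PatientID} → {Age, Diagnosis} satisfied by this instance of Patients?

No

(Doctor=820, PatientID=I70): 3 rows → {Age,Diagnosis} = (7, K82), (7, K82), (7, K82) ✓
(Doctor=827, PatientID=I62): 3 rows → {Age,Diagnosis} takes values {(2, K69), (1, K82), (1, K53)} — violation
(Doctor=820, PatientID=I31): 4 rows → {Age,Diagnosis} takes values {(1, K53), (5, K82), (6, K59), (8, K96)} — violation
(Doctor=827, PatientID=I70): 1 row → {Age,Diagnosis} = (8, K45) ✓
Two rows agree on {Doctor, PatientID} but differ on {Age, Diagnosis}, so {Doctor, PatientID} → {Age, Diagnosis} does not hold.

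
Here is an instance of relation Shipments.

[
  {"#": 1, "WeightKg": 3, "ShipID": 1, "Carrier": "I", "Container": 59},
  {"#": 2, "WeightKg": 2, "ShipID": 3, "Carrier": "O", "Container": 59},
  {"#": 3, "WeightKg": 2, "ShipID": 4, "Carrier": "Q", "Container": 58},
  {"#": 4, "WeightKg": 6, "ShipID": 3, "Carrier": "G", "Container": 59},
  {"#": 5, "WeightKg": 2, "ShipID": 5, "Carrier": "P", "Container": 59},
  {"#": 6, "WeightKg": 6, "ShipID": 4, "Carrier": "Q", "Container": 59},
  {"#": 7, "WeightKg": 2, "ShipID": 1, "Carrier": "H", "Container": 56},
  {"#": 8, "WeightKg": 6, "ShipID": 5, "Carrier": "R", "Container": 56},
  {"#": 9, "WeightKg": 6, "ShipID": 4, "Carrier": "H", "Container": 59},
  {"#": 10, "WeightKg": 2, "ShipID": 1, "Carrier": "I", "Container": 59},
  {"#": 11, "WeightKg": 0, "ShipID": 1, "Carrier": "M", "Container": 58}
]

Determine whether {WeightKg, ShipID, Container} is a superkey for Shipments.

No

Rows 6 and 9 have the same {WeightKg, ShipID, Container} value (WeightKg=6, ShipID=4, Container=59) but are distinct tuples, so {WeightKg, ShipID, Container} does not determine every attribute — not a superkey.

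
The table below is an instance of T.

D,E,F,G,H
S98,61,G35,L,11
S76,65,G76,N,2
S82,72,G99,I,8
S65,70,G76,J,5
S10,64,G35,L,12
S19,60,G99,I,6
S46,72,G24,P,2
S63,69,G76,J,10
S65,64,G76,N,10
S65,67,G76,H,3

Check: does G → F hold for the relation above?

Yes

G=L: 2 rows → F = G35, G35 ✓
G=N: 2 rows → F = G76, G76 ✓
G=I: 2 rows → F = G99, G99 ✓
G=J: 2 rows → F = G76, G76 ✓
G=P: 1 row → F = G24 ✓
G=H: 1 row → F = G76 ✓
Every G value is associated with a single F value, so G → F holds.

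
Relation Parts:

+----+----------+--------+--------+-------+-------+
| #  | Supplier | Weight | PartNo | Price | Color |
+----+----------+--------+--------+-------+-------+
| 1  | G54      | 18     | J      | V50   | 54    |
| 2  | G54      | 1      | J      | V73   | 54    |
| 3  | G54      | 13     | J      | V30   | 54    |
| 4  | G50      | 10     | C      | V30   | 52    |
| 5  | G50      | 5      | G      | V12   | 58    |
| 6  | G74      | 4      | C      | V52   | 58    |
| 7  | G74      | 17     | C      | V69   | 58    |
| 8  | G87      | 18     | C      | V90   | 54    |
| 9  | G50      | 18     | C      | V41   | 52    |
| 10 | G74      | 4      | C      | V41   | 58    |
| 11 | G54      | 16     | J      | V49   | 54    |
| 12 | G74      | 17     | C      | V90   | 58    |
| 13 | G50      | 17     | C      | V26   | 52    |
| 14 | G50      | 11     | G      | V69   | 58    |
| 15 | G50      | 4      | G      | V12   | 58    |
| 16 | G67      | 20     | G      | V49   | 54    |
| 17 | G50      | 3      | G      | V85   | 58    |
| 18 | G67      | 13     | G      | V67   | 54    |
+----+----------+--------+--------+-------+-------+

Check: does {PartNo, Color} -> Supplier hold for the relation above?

Yes

(PartNo=J, Color=54): rows 1, 2, 3, 11 → Supplier = G54, G54, G54, G54 ✓
(PartNo=C, Color=52): rows 4, 9, 13 → Supplier = G50, G50, G50 ✓
(PartNo=G, Color=58): rows 5, 14, 15, 17 → Supplier = G50, G50, G50, G50 ✓
(PartNo=C, Color=58): rows 6, 7, 10, 12 → Supplier = G74, G74, G74, G74 ✓
(PartNo=C, Color=54): row 8 → Supplier = G87 ✓
(PartNo=G, Color=54): rows 16, 18 → Supplier = G67, G67 ✓
Every {PartNo, Color} value is associated with a single Supplier value, so {PartNo, Color} -> Supplier holds.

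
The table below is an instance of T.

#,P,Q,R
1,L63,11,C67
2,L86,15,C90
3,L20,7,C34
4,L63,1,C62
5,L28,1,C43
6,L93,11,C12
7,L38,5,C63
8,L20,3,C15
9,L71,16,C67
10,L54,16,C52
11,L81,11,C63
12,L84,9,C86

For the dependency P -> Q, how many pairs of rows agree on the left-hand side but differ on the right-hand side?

P=L63: violating pairs (1,4) — 1 pair.
P=L20: violating pairs (3,8) — 1 pair.

2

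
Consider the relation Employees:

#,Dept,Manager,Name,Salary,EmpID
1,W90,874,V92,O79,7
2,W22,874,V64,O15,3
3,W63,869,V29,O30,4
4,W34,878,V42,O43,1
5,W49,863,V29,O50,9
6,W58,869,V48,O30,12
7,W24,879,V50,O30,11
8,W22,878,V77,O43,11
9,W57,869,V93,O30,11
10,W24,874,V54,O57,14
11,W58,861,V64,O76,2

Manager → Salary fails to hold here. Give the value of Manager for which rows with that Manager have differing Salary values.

874

Manager=874: rows 1, 2, 10 → Salary takes values {O79, O15, O57} — violation
Manager=869: rows 3, 6, 9 → Salary = O30, O30, O30 ✓
Manager=878: rows 4, 8 → Salary = O43, O43 ✓
Manager=863: row 5 → Salary = O50 ✓
Manager=879: row 7 → Salary = O30 ✓
Manager=861: row 11 → Salary = O76 ✓
The only Manager value with inconsistent Salary is Manager=874.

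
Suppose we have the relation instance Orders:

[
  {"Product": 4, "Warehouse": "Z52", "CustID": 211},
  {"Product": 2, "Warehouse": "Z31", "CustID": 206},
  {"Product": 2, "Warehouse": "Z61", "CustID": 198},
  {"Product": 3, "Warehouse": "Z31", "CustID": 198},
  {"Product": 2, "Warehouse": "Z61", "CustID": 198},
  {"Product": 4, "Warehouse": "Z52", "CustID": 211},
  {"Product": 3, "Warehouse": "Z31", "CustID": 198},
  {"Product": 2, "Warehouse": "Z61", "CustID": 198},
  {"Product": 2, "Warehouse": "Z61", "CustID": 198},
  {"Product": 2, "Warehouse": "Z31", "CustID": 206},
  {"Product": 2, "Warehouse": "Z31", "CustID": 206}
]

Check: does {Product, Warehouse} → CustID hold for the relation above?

(Product=4, Warehouse=Z52): 2 rows → CustID = 211, 211 ✓
(Product=2, Warehouse=Z31): 3 rows → CustID = 206, 206, 206 ✓
(Product=2, Warehouse=Z61): 4 rows → CustID = 198, 198, 198, 198 ✓
(Product=3, Warehouse=Z31): 2 rows → CustID = 198, 198 ✓
Every {Product, Warehouse} value is associated with a single CustID value, so {Product, Warehouse} → CustID holds.

Yes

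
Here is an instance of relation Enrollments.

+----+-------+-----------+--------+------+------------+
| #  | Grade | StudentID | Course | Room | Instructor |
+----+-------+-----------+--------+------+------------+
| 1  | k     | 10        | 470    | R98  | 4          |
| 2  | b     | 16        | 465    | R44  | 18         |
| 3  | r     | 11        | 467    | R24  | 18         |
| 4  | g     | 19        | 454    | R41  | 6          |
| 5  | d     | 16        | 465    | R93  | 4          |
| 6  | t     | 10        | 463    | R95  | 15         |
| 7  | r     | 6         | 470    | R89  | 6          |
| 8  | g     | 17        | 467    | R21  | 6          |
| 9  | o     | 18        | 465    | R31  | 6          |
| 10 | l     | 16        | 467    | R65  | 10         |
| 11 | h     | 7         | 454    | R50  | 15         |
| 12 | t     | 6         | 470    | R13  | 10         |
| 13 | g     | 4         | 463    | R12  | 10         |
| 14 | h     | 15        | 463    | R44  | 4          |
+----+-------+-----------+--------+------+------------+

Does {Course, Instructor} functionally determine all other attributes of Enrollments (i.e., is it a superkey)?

Yes

All 14 rows have distinct {Course, Instructor} values, so {Course, Instructor} → (all attributes) holds and {Course, Instructor} is a superkey.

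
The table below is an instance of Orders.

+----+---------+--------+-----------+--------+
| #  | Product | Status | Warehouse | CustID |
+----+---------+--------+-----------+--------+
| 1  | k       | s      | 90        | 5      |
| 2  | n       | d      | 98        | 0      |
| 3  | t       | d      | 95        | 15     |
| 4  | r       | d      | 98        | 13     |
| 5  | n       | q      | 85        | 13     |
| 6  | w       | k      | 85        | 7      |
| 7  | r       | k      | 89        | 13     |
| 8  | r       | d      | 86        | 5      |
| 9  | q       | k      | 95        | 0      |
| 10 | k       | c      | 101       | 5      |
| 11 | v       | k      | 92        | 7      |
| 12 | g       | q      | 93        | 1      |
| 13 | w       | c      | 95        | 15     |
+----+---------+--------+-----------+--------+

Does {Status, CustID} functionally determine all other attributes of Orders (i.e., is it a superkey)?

No

Rows 6 and 11 have the same {Status, CustID} value (Status=k, CustID=7) but are distinct tuples, so {Status, CustID} does not determine every attribute — not a superkey.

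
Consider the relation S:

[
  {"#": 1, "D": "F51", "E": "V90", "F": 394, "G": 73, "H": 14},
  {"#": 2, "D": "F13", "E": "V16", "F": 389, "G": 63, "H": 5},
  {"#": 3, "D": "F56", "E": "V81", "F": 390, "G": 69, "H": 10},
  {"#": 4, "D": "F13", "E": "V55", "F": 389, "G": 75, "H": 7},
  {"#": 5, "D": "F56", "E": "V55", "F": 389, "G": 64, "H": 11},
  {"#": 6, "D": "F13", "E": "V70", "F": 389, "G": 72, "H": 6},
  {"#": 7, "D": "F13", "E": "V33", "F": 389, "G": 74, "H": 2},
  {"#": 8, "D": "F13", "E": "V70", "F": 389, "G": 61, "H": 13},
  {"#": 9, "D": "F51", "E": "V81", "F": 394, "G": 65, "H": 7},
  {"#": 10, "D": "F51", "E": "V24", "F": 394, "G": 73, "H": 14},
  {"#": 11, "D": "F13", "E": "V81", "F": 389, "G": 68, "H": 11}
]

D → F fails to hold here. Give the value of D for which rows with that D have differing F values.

F56

D=F51: rows 1, 9, 10 → F = 394, 394, 394 ✓
D=F13: rows 2, 4, 6, 7, 8, 11 → F = 389, 389, 389, 389, 389, 389 ✓
D=F56: rows 3, 5 → F takes values {390, 389} — violation
The only D value with inconsistent F is D=F56.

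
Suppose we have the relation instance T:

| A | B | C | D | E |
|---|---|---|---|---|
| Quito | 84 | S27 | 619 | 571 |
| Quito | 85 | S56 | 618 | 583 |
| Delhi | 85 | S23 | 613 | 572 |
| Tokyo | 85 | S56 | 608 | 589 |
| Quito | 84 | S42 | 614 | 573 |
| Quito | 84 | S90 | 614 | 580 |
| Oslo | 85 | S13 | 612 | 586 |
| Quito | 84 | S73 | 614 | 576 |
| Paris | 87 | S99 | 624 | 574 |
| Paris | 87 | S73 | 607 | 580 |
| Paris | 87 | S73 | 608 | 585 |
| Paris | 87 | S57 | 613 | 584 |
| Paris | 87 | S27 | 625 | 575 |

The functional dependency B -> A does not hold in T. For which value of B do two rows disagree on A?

B=84: 4 rows → A = Quito, Quito, Quito, Quito ✓
B=85: 4 rows → A takes values {Quito, Delhi, Tokyo, Oslo} — violation
B=87: 5 rows → A = Paris, Paris, Paris, Paris, Paris ✓
The only B value with inconsistent A is B=85.

85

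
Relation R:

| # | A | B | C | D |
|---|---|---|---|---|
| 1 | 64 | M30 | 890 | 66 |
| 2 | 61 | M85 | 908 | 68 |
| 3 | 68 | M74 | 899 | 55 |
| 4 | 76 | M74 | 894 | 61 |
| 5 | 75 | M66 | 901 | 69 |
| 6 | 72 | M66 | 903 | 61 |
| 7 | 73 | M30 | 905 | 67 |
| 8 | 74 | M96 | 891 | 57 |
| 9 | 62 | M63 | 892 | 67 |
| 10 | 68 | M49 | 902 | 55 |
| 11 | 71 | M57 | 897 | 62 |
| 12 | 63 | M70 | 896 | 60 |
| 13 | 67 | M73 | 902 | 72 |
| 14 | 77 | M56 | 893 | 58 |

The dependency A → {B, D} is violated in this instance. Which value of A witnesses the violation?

68

A=64: row 1 → {B,D} = (M30, 66) ✓
A=61: row 2 → {B,D} = (M85, 68) ✓
A=68: rows 3, 10 → {B,D} takes values {(M74, 55), (M49, 55)} — violation
A=76: row 4 → {B,D} = (M74, 61) ✓
A=75: row 5 → {B,D} = (M66, 69) ✓
A=72: row 6 → {B,D} = (M66, 61) ✓
A=73: row 7 → {B,D} = (M30, 67) ✓
A=74: row 8 → {B,D} = (M96, 57) ✓
A=62: row 9 → {B,D} = (M63, 67) ✓
A=71: row 11 → {B,D} = (M57, 62) ✓
A=63: row 12 → {B,D} = (M70, 60) ✓
A=67: row 13 → {B,D} = (M73, 72) ✓
A=77: row 14 → {B,D} = (M56, 58) ✓
The only A value with inconsistent RHS is A=68.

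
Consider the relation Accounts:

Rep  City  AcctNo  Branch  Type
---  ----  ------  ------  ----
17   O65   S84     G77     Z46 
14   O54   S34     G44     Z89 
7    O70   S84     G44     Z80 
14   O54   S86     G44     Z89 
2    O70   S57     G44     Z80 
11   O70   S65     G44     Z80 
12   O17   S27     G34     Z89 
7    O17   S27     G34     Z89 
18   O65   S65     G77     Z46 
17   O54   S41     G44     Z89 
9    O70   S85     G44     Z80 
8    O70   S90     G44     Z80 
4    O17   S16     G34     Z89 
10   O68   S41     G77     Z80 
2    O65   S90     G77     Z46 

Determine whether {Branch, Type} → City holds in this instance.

(Branch=G77, Type=Z46): 3 rows → City = O65, O65, O65 ✓
(Branch=G44, Type=Z89): 3 rows → City = O54, O54, O54 ✓
(Branch=G44, Type=Z80): 5 rows → City = O70, O70, O70, O70, O70 ✓
(Branch=G34, Type=Z89): 3 rows → City = O17, O17, O17 ✓
(Branch=G77, Type=Z80): 1 row → City = O68 ✓
Every {Branch, Type} value is associated with a single City value, so {Branch, Type} → City holds.

Yes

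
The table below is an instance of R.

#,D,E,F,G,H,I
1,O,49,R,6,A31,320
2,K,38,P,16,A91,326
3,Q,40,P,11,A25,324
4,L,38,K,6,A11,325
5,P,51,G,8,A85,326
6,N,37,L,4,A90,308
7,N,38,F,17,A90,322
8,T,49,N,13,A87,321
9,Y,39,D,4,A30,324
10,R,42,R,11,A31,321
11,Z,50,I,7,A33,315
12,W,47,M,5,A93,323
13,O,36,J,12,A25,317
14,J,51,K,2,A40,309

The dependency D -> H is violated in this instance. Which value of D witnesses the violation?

O

D=O: rows 1, 13 → H takes values {A31, A25} — violation
D=K: row 2 → H = A91 ✓
D=Q: row 3 → H = A25 ✓
D=L: row 4 → H = A11 ✓
D=P: row 5 → H = A85 ✓
D=N: rows 6, 7 → H = A90, A90 ✓
D=T: row 8 → H = A87 ✓
D=Y: row 9 → H = A30 ✓
D=R: row 10 → H = A31 ✓
D=Z: row 11 → H = A33 ✓
D=W: row 12 → H = A93 ✓
D=J: row 14 → H = A40 ✓
The only D value with inconsistent H is D=O.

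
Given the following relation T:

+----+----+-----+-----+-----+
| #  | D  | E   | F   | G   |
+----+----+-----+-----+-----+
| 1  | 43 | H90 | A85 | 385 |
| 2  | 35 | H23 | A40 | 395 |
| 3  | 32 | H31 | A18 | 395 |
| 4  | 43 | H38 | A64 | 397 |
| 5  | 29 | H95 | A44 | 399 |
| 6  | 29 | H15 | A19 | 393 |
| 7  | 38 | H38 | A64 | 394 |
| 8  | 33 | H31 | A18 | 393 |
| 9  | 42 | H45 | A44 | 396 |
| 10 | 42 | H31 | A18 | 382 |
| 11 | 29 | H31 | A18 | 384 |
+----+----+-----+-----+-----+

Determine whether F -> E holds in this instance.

No

F=A85: row 1 → E = H90 ✓
F=A40: row 2 → E = H23 ✓
F=A18: rows 3, 8, 10, 11 → E = H31, H31, H31, H31 ✓
F=A64: rows 4, 7 → E = H38, H38 ✓
F=A44: rows 5, 9 → E takes values {H95, H45} — violation
F=A19: row 6 → E = H15 ✓
Two rows agree on F but differ on E, so F -> E does not hold.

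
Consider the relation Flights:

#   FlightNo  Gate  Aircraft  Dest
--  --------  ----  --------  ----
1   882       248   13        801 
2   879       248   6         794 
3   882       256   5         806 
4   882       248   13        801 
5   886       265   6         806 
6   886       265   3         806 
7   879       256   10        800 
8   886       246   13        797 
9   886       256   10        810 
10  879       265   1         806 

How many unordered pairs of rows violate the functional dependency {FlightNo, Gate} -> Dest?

0

(FlightNo=882, Gate=248): all 2 rows agree on Dest — 0 pairs.
(FlightNo=886, Gate=265): all 2 rows agree on Dest — 0 pairs.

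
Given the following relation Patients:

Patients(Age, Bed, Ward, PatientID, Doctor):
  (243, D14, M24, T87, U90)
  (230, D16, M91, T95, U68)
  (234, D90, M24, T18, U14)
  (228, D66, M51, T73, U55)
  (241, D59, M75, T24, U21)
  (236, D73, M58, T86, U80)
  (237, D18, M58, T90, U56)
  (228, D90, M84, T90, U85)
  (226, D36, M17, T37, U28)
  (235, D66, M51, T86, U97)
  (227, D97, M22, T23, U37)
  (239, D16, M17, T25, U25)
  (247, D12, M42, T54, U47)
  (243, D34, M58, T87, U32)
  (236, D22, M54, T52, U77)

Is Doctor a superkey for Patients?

Yes

All 15 rows have distinct Doctor values, so Doctor → (all attributes) holds and Doctor is a superkey.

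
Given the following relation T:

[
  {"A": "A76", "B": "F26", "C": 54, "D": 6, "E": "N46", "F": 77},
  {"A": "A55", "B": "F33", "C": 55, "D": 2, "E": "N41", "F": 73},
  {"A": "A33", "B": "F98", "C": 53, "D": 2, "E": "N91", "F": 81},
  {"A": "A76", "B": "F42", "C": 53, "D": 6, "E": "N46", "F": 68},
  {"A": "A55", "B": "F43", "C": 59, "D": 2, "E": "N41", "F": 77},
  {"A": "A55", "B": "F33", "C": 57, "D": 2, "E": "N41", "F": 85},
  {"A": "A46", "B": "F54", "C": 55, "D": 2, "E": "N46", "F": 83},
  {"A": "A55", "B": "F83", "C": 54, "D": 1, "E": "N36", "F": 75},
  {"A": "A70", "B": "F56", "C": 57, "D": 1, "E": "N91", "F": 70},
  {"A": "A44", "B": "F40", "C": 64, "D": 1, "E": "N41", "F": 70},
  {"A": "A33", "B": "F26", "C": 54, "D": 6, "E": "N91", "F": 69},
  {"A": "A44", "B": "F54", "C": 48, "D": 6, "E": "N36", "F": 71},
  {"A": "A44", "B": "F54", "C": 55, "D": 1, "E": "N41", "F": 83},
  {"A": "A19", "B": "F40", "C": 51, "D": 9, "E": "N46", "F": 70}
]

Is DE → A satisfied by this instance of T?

(D=6, E=N46): 2 rows → A = A76, A76 ✓
(D=2, E=N41): 3 rows → A = A55, A55, A55 ✓
(D=2, E=N91): 1 row → A = A33 ✓
(D=2, E=N46): 1 row → A = A46 ✓
(D=1, E=N36): 1 row → A = A55 ✓
(D=1, E=N91): 1 row → A = A70 ✓
(D=1, E=N41): 2 rows → A = A44, A44 ✓
(D=6, E=N91): 1 row → A = A33 ✓
(D=6, E=N36): 1 row → A = A44 ✓
(D=9, E=N46): 1 row → A = A19 ✓
Every DE value is associated with a single A value, so DE → A holds.

Yes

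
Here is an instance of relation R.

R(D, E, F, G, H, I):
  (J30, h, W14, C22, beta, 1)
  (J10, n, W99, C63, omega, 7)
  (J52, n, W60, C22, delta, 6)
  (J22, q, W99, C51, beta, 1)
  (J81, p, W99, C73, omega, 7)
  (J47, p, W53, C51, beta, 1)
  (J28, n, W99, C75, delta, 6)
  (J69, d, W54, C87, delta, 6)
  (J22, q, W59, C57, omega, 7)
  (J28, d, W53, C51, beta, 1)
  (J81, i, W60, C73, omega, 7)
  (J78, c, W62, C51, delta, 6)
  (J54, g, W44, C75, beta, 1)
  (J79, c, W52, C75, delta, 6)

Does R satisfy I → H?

I=1: 5 rows → H = beta, beta, beta, beta, beta ✓
I=7: 4 rows → H = omega, omega, omega, omega ✓
I=6: 5 rows → H = delta, delta, delta, delta, delta ✓
Every I value is associated with a single H value, so I → H holds.

Yes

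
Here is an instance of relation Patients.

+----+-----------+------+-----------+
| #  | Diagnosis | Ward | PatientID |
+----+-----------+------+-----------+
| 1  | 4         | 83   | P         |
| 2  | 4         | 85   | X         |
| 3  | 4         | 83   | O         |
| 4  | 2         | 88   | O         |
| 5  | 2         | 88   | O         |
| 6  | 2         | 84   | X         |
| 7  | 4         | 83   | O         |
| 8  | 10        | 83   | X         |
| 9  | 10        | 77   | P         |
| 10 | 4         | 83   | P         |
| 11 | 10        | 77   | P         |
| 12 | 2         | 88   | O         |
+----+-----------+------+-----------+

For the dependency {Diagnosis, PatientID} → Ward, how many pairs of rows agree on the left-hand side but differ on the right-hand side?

0

(Diagnosis=4, PatientID=P): all 2 rows agree on Ward — 0 pairs.
(Diagnosis=4, PatientID=O): all 2 rows agree on Ward — 0 pairs.
(Diagnosis=2, PatientID=O): all 3 rows agree on Ward — 0 pairs.
(Diagnosis=10, PatientID=P): all 2 rows agree on Ward — 0 pairs.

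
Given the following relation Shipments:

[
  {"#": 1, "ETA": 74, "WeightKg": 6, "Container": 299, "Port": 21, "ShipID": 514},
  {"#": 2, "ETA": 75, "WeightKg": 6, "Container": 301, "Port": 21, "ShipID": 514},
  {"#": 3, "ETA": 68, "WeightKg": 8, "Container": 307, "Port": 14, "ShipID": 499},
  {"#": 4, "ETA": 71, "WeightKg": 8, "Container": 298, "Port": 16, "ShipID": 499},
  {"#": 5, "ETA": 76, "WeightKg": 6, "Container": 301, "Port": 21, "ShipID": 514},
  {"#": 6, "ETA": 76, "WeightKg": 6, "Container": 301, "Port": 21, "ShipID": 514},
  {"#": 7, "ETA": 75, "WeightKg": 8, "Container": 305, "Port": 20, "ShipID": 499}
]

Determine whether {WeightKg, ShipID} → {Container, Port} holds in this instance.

No

(WeightKg=6, ShipID=514): rows 1, 2, 5, 6 → {Container,Port} takes values {(299, 21), (301, 21)} — violation
(WeightKg=8, ShipID=499): rows 3, 4, 7 → {Container,Port} takes values {(307, 14), (298, 16), (305, 20)} — violation
Two rows agree on {WeightKg, ShipID} but differ on {Container, Port}, so {WeightKg, ShipID} → {Container, Port} does not hold.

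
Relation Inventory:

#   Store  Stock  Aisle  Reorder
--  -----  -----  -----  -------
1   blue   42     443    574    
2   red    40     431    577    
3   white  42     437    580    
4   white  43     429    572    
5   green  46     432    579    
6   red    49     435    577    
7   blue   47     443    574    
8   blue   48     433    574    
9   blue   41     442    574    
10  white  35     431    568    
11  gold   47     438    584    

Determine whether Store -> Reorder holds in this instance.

Store=blue: rows 1, 7, 8, 9 → Reorder = 574, 574, 574, 574 ✓
Store=red: rows 2, 6 → Reorder = 577, 577 ✓
Store=white: rows 3, 4, 10 → Reorder takes values {580, 572, 568} — violation
Store=green: row 5 → Reorder = 579 ✓
Store=gold: row 11 → Reorder = 584 ✓
Two rows agree on Store but differ on Reorder, so Store -> Reorder does not hold.

No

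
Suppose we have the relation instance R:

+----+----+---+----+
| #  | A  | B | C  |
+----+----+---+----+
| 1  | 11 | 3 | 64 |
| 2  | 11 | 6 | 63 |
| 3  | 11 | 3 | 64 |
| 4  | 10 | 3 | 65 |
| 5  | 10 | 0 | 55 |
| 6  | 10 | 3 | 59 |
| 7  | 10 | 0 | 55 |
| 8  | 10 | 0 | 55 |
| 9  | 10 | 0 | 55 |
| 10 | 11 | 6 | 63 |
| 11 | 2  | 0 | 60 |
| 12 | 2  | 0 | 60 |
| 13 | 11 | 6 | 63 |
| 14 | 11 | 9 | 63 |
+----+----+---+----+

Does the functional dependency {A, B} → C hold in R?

(A=11, B=3): rows 1, 3 → C = 64, 64 ✓
(A=11, B=6): rows 2, 10, 13 → C = 63, 63, 63 ✓
(A=10, B=3): rows 4, 6 → C takes values {65, 59} — violation
(A=10, B=0): rows 5, 7, 8, 9 → C = 55, 55, 55, 55 ✓
(A=2, B=0): rows 11, 12 → C = 60, 60 ✓
(A=11, B=9): row 14 → C = 63 ✓
Two rows agree on {A, B} but differ on C, so {A, B} → C does not hold.

No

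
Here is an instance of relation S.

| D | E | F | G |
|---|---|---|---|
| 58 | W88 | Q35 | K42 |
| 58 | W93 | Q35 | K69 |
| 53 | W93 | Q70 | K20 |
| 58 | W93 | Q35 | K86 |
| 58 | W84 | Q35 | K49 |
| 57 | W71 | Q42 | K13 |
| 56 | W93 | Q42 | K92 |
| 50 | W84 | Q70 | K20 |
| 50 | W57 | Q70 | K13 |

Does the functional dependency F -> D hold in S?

No

F=Q35: 4 rows → D = 58, 58, 58, 58 ✓
F=Q70: 3 rows → D takes values {53, 50} — violation
F=Q42: 2 rows → D takes values {57, 56} — violation
Two rows agree on F but differ on D, so F -> D does not hold.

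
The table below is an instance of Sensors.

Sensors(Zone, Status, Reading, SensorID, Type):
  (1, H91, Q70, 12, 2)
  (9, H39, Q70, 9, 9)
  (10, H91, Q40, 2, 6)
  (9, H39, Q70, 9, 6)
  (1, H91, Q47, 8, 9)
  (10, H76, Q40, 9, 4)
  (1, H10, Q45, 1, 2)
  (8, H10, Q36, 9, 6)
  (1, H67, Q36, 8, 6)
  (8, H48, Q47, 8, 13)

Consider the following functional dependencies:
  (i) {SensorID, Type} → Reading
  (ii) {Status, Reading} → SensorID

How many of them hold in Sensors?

1

(i) {SensorID, Type} → Reading: (SensorID=9, Type=6): 2 rows → Reading takes values {Q70, Q36} — violation — fails.
(ii) {Status, Reading} → SensorID: every LHS value maps to a single RHS value — holds.
1 of the 2 dependencies holds.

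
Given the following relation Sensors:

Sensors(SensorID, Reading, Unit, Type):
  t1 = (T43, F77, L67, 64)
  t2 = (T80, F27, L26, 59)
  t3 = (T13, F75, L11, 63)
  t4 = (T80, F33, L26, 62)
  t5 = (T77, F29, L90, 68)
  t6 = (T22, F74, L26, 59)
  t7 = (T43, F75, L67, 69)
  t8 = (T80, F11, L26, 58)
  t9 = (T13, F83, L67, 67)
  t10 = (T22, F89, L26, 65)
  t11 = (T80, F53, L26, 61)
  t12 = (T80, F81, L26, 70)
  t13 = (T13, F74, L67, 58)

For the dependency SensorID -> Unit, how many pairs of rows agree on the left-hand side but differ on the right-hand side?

2

SensorID=T43: all 2 rows agree on Unit — 0 pairs.
SensorID=T80: all 5 rows agree on Unit — 0 pairs.
SensorID=T13: violating pairs (3,9), (3,13) — 2 pairs.
SensorID=T22: all 2 rows agree on Unit — 0 pairs.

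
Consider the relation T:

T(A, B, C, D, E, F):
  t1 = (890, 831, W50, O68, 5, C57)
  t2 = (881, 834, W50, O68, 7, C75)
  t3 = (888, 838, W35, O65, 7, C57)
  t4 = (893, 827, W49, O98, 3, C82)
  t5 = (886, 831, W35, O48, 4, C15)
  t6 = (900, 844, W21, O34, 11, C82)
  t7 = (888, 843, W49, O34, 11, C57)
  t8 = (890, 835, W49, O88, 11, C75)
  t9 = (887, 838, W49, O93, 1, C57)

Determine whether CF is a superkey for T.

Rows 7 and 9 have the same CF value (C=W49, F=C57) but are distinct tuples, so CF does not determine every attribute — not a superkey.

No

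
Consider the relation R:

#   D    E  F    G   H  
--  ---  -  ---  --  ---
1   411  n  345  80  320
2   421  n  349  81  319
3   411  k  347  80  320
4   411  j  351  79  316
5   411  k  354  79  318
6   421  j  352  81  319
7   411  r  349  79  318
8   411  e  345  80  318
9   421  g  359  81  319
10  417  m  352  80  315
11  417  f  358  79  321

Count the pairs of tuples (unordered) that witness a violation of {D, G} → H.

(D=411, G=80): violating pairs (1,8), (3,8) — 2 pairs.
(D=421, G=81): all 3 rows agree on H — 0 pairs.
(D=411, G=79): violating pairs (4,5), (4,7) — 2 pairs.

4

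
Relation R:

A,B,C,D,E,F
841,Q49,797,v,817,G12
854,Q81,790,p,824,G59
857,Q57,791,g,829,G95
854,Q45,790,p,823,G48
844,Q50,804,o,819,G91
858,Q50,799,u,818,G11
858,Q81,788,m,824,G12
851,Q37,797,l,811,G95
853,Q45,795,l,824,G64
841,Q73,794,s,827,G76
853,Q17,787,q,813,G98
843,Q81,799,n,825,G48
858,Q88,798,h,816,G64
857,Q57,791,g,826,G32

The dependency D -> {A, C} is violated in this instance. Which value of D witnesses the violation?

l

D=v: 1 row → {A,C} = (841, 797) ✓
D=p: 2 rows → {A,C} = (854, 790), (854, 790) ✓
D=g: 2 rows → {A,C} = (857, 791), (857, 791) ✓
D=o: 1 row → {A,C} = (844, 804) ✓
D=u: 1 row → {A,C} = (858, 799) ✓
D=m: 1 row → {A,C} = (858, 788) ✓
D=l: 2 rows → {A,C} takes values {(851, 797), (853, 795)} — violation
D=s: 1 row → {A,C} = (841, 794) ✓
D=q: 1 row → {A,C} = (853, 787) ✓
D=n: 1 row → {A,C} = (843, 799) ✓
D=h: 1 row → {A,C} = (858, 798) ✓
The only D value with inconsistent RHS is D=l.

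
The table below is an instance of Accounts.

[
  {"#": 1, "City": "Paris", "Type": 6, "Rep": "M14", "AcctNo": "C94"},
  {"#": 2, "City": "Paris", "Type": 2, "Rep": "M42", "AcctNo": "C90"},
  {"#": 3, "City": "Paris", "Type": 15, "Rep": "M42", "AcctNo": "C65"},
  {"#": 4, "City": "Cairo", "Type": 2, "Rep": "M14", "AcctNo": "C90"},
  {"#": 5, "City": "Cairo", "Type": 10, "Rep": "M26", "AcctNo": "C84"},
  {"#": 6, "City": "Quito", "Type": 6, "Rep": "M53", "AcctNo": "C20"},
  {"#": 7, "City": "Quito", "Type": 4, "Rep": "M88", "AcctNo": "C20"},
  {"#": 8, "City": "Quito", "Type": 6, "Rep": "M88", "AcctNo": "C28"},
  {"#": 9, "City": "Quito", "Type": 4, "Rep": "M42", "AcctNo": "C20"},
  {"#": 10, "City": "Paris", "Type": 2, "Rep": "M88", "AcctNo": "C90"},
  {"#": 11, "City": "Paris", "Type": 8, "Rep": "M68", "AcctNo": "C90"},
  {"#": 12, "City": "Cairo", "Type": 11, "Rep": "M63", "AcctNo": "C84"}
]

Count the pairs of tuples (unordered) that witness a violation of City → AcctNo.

City=Paris: violating pairs (1,2), (1,3), (1,10), (1,11), (2,3), (3,10), (3,11) — 7 pairs.
City=Cairo: violating pairs (4,5), (4,12) — 2 pairs.
City=Quito: violating pairs (6,8), (7,8), (8,9) — 3 pairs.

12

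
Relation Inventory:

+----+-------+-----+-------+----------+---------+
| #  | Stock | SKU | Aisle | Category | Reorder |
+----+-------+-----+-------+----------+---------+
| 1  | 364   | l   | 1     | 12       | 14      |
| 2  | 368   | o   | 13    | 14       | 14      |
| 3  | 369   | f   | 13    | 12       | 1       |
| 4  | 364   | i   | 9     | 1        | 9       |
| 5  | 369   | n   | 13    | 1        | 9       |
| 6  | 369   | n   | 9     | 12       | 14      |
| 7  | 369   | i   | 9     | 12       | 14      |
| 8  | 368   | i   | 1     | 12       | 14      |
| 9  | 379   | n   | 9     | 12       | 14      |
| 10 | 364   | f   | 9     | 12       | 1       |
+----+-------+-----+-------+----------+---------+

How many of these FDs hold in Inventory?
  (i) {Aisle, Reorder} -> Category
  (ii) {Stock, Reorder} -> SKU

(i) {Aisle, Reorder} -> Category: every LHS value maps to a single RHS value — holds.
(ii) {Stock, Reorder} -> SKU: (Stock=368, Reorder=14): rows 2, 8 → SKU takes values {o, i} — violation; (Stock=369, Reorder=14): rows 6, 7 → SKU takes values {n, i} — violation — fails.
1 of the 2 dependencies holds.

1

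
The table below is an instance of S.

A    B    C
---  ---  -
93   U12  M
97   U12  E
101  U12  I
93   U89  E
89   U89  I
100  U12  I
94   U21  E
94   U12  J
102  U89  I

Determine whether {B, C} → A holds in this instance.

(B=U12, C=M): 1 row → A = 93 ✓
(B=U12, C=E): 1 row → A = 97 ✓
(B=U12, C=I): 2 rows → A takes values {101, 100} — violation
(B=U89, C=E): 1 row → A = 93 ✓
(B=U89, C=I): 2 rows → A takes values {89, 102} — violation
(B=U21, C=E): 1 row → A = 94 ✓
(B=U12, C=J): 1 row → A = 94 ✓
Two rows agree on {B, C} but differ on A, so {B, C} → A does not hold.

No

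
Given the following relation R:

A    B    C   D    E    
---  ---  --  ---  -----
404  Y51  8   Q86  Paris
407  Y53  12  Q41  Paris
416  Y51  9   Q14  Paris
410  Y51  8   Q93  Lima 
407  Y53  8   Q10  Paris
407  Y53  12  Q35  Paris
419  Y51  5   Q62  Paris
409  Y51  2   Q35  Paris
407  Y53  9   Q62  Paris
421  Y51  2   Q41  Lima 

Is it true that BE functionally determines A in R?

No

(B=Y51, E=Paris): 4 rows → A takes values {404, 416, 419, 409} — violation
(B=Y53, E=Paris): 4 rows → A = 407, 407, 407, 407 ✓
(B=Y51, E=Lima): 2 rows → A takes values {410, 421} — violation
Two rows agree on BE but differ on A, so BE → A does not hold.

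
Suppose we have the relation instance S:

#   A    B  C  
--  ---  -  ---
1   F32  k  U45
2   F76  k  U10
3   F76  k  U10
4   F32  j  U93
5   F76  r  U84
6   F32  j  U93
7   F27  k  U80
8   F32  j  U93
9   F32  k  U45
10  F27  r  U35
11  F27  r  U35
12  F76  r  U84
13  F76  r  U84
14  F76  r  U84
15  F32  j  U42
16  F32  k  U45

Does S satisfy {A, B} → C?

No

(A=F32, B=k): rows 1, 9, 16 → C = U45, U45, U45 ✓
(A=F76, B=k): rows 2, 3 → C = U10, U10 ✓
(A=F32, B=j): rows 4, 6, 8, 15 → C takes values {U93, U42} — violation
(A=F76, B=r): rows 5, 12, 13, 14 → C = U84, U84, U84, U84 ✓
(A=F27, B=k): row 7 → C = U80 ✓
(A=F27, B=r): rows 10, 11 → C = U35, U35 ✓
Two rows agree on {A, B} but differ on C, so {A, B} → C does not hold.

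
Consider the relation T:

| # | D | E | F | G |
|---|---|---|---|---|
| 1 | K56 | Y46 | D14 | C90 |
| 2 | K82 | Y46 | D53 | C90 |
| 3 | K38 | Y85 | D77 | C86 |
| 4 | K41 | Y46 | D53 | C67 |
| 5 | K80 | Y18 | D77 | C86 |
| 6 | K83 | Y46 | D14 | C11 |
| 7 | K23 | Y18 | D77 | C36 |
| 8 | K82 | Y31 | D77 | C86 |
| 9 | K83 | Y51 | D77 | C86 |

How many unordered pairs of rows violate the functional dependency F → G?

6

F=D14: violating pairs (1,6) — 1 pair.
F=D53: violating pairs (2,4) — 1 pair.
F=D77: violating pairs (3,7), (5,7), (7,8), (7,9) — 4 pairs.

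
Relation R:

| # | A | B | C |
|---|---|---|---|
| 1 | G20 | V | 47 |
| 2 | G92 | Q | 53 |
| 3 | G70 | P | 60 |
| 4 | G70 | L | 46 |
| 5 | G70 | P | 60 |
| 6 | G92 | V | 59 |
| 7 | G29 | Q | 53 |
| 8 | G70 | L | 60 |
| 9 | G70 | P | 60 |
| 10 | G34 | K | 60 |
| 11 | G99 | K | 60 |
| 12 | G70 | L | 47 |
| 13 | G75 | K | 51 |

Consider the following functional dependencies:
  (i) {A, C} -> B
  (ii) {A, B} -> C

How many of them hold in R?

(i) {A, C} -> B: (A=G70, C=60): rows 3, 5, 8, 9 → B takes values {P, L} — violation — fails.
(ii) {A, B} -> C: (A=G70, B=L): rows 4, 8, 12 → C takes values {46, 60, 47} — violation — fails.
None of the 2 dependencies hold.

0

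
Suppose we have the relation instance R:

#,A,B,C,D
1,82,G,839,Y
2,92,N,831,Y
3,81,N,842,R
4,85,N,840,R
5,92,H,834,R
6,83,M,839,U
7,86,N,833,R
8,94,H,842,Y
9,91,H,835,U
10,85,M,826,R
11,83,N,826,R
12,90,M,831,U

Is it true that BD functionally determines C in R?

No

(B=G, D=Y): row 1 → C = 839 ✓
(B=N, D=Y): row 2 → C = 831 ✓
(B=N, D=R): rows 3, 4, 7, 11 → C takes values {842, 840, 833, 826} — violation
(B=H, D=R): row 5 → C = 834 ✓
(B=M, D=U): rows 6, 12 → C takes values {839, 831} — violation
(B=H, D=Y): row 8 → C = 842 ✓
(B=H, D=U): row 9 → C = 835 ✓
(B=M, D=R): row 10 → C = 826 ✓
Two rows agree on BD but differ on C, so BD -> C does not hold.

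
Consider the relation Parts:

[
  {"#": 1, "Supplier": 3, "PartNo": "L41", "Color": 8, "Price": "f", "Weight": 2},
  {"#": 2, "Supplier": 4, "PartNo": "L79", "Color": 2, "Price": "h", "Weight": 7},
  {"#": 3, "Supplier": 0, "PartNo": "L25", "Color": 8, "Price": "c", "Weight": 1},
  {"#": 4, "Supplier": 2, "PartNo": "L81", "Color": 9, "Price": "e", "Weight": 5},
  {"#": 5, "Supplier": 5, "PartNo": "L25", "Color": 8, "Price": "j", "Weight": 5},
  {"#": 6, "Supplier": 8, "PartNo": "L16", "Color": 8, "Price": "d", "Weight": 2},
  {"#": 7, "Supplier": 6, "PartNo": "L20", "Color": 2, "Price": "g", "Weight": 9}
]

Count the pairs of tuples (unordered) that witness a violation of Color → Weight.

6

Color=8: violating pairs (1,3), (1,5), (3,5), (3,6), (5,6) — 5 pairs.
Color=2: violating pairs (2,7) — 1 pair.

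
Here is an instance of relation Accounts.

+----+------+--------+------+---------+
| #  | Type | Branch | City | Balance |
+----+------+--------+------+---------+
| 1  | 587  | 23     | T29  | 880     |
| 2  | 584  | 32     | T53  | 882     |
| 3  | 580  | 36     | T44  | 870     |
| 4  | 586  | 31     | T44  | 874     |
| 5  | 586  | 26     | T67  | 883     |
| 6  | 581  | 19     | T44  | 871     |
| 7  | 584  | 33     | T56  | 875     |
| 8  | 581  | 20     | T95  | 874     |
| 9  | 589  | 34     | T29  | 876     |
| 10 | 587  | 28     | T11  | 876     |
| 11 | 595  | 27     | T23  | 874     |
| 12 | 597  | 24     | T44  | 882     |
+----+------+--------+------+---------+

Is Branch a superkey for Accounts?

All 12 rows have distinct Branch values, so Branch → (all attributes) holds and Branch is a superkey.

Yes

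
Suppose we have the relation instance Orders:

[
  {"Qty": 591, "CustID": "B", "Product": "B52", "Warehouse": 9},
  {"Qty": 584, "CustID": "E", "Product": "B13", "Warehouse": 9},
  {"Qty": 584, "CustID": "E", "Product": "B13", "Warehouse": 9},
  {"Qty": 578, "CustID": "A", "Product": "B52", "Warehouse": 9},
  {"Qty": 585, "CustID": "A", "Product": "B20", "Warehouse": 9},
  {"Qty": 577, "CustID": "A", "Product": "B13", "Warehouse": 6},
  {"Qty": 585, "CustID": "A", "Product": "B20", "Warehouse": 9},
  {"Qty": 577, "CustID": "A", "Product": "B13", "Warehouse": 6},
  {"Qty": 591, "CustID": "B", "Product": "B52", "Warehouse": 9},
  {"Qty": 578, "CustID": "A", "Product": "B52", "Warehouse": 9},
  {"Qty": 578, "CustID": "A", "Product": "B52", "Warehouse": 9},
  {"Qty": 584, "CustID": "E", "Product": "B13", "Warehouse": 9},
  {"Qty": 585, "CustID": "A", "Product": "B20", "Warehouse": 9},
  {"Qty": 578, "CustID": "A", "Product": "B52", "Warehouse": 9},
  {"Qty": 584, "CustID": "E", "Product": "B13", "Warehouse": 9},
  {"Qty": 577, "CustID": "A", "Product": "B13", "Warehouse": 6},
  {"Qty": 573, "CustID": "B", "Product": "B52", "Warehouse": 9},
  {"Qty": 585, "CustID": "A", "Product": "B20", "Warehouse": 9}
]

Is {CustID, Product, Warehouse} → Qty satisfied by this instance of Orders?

(CustID=B, Product=B52, Warehouse=9): 3 rows → Qty takes values {591, 573} — violation
(CustID=E, Product=B13, Warehouse=9): 4 rows → Qty = 584, 584, 584, 584 ✓
(CustID=A, Product=B52, Warehouse=9): 4 rows → Qty = 578, 578, 578, 578 ✓
(CustID=A, Product=B20, Warehouse=9): 4 rows → Qty = 585, 585, 585, 585 ✓
(CustID=A, Product=B13, Warehouse=6): 3 rows → Qty = 577, 577, 577 ✓
Two rows agree on {CustID, Product, Warehouse} but differ on Qty, so {CustID, Product, Warehouse} → Qty does not hold.

No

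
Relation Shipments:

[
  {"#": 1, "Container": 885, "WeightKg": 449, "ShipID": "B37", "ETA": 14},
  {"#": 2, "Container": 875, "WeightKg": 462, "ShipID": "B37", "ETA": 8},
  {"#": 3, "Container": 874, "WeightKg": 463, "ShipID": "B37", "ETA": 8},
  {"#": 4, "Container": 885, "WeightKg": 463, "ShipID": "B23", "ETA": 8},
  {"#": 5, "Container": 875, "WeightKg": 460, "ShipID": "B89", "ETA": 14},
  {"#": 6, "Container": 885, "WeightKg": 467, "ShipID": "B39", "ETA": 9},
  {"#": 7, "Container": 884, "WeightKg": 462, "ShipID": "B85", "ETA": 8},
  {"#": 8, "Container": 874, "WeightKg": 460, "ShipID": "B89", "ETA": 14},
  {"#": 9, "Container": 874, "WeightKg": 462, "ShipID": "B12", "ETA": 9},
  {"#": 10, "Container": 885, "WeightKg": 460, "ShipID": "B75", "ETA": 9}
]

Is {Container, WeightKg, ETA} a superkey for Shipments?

All 10 rows have distinct {Container, WeightKg, ETA} values, so {Container, WeightKg, ETA} → (all attributes) holds and {Container, WeightKg, ETA} is a superkey.

Yes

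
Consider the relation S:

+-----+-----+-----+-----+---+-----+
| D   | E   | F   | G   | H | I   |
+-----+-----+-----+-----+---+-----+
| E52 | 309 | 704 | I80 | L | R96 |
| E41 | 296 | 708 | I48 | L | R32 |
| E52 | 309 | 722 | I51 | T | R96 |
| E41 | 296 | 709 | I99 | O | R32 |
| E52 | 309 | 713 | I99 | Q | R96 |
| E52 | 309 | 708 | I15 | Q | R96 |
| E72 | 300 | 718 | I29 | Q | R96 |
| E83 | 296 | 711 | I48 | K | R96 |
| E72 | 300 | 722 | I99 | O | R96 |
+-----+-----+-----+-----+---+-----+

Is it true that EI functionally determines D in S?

Yes

(E=309, I=R96): 4 rows → D = E52, E52, E52, E52 ✓
(E=296, I=R32): 2 rows → D = E41, E41 ✓
(E=300, I=R96): 2 rows → D = E72, E72 ✓
(E=296, I=R96): 1 row → D = E83 ✓
Every EI value is associated with a single D value, so EI -> D holds.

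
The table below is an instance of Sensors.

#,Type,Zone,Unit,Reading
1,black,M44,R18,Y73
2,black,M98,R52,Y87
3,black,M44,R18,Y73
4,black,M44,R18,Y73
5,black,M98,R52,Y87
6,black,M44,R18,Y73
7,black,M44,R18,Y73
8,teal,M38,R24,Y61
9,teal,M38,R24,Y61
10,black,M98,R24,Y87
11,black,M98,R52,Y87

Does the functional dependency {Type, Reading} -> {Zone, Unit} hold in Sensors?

(Type=black, Reading=Y73): rows 1, 3, 4, 6, 7 → {Zone,Unit} = (M44, R18), (M44, R18), (M44, R18), (M44, R18), (M44, R18) ✓
(Type=black, Reading=Y87): rows 2, 5, 10, 11 → {Zone,Unit} takes values {(M98, R52), (M98, R24)} — violation
(Type=teal, Reading=Y61): rows 8, 9 → {Zone,Unit} = (M38, R24), (M38, R24) ✓
Two rows agree on {Type, Reading} but differ on {Zone, Unit}, so {Type, Reading} -> {Zone, Unit} does not hold.

No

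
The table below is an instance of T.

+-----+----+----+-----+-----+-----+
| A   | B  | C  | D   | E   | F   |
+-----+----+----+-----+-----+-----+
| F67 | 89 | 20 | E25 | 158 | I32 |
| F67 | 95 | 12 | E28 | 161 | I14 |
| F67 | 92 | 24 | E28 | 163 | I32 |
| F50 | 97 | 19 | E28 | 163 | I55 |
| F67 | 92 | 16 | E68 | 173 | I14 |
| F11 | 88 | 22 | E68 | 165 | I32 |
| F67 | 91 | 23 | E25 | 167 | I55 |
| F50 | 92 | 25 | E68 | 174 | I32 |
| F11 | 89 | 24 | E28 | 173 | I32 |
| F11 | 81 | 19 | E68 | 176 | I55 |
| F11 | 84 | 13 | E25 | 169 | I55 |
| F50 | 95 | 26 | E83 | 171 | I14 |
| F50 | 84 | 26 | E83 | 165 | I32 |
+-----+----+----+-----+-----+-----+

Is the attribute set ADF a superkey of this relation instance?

Yes

All 13 rows have distinct ADF values, so ADF → (all attributes) holds and ADF is a superkey.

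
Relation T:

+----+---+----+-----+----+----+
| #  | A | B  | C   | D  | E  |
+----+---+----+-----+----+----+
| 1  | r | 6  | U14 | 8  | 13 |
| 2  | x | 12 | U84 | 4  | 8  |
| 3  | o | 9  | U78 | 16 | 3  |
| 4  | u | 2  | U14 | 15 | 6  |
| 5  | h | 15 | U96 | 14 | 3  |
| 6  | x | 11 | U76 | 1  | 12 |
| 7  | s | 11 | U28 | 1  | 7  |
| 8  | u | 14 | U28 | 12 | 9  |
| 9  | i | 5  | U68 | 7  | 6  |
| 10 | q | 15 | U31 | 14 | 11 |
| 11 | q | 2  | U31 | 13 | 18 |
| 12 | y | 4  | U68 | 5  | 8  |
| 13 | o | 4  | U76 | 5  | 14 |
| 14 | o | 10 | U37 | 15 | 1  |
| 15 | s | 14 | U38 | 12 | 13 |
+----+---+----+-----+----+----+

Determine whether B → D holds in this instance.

B=6: row 1 → D = 8 ✓
B=12: row 2 → D = 4 ✓
B=9: row 3 → D = 16 ✓
B=2: rows 4, 11 → D takes values {15, 13} — violation
B=15: rows 5, 10 → D = 14, 14 ✓
B=11: rows 6, 7 → D = 1, 1 ✓
B=14: rows 8, 15 → D = 12, 12 ✓
B=5: row 9 → D = 7 ✓
B=4: rows 12, 13 → D = 5, 5 ✓
B=10: row 14 → D = 15 ✓
Two rows agree on B but differ on D, so B → D does not hold.

No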